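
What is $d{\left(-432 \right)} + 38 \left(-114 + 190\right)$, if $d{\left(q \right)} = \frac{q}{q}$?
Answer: $2889$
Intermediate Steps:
$d{\left(q \right)} = 1$
$d{\left(-432 \right)} + 38 \left(-114 + 190\right) = 1 + 38 \left(-114 + 190\right) = 1 + 38 \cdot 76 = 1 + 2888 = 2889$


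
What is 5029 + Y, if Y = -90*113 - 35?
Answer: -5176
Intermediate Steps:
Y = -10205 (Y = -10170 - 35 = -10205)
5029 + Y = 5029 - 10205 = -5176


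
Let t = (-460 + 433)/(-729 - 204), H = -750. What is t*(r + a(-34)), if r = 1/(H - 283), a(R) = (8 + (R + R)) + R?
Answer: -873927/321263 ≈ -2.7203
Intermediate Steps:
t = 9/311 (t = -27/(-933) = -27*(-1/933) = 9/311 ≈ 0.028939)
a(R) = 8 + 3*R (a(R) = (8 + 2*R) + R = 8 + 3*R)
r = -1/1033 (r = 1/(-750 - 283) = 1/(-1033) = -1/1033 ≈ -0.00096805)
t*(r + a(-34)) = 9*(-1/1033 + (8 + 3*(-34)))/311 = 9*(-1/1033 + (8 - 102))/311 = 9*(-1/1033 - 94)/311 = (9/311)*(-97103/1033) = -873927/321263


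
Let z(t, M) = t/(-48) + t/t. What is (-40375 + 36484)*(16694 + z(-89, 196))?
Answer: -1039479353/16 ≈ -6.4967e+7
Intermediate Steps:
z(t, M) = 1 - t/48 (z(t, M) = t*(-1/48) + 1 = -t/48 + 1 = 1 - t/48)
(-40375 + 36484)*(16694 + z(-89, 196)) = (-40375 + 36484)*(16694 + (1 - 1/48*(-89))) = -3891*(16694 + (1 + 89/48)) = -3891*(16694 + 137/48) = -3891*801449/48 = -1039479353/16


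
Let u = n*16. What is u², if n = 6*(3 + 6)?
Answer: 746496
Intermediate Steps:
n = 54 (n = 6*9 = 54)
u = 864 (u = 54*16 = 864)
u² = 864² = 746496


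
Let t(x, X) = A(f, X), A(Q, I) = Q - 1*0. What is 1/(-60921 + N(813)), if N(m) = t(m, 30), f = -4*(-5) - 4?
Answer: -1/60905 ≈ -1.6419e-5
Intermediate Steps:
f = 16 (f = 20 - 4 = 16)
A(Q, I) = Q (A(Q, I) = Q + 0 = Q)
t(x, X) = 16
N(m) = 16
1/(-60921 + N(813)) = 1/(-60921 + 16) = 1/(-60905) = -1/60905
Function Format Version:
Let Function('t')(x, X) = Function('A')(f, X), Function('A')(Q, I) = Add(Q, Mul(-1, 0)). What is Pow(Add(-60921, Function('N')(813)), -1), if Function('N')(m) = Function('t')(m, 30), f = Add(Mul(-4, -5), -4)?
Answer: Rational(-1, 60905) ≈ -1.6419e-5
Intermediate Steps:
f = 16 (f = Add(20, -4) = 16)
Function('A')(Q, I) = Q (Function('A')(Q, I) = Add(Q, 0) = Q)
Function('t')(x, X) = 16
Function('N')(m) = 16
Pow(Add(-60921, Function('N')(813)), -1) = Pow(Add(-60921, 16), -1) = Pow(-60905, -1) = Rational(-1, 60905)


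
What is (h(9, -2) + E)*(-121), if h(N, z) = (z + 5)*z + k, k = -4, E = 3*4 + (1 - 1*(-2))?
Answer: -605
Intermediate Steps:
E = 15 (E = 12 + (1 + 2) = 12 + 3 = 15)
h(N, z) = -4 + z*(5 + z) (h(N, z) = (z + 5)*z - 4 = (5 + z)*z - 4 = z*(5 + z) - 4 = -4 + z*(5 + z))
(h(9, -2) + E)*(-121) = ((-4 + (-2)² + 5*(-2)) + 15)*(-121) = ((-4 + 4 - 10) + 15)*(-121) = (-10 + 15)*(-121) = 5*(-121) = -605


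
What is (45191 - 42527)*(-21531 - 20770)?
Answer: -112689864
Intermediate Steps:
(45191 - 42527)*(-21531 - 20770) = 2664*(-42301) = -112689864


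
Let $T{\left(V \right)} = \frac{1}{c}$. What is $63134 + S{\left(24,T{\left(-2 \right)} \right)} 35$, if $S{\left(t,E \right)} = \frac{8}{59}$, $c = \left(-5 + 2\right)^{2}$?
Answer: $\frac{3725186}{59} \approx 63139.0$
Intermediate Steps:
$c = 9$ ($c = \left(-3\right)^{2} = 9$)
$T{\left(V \right)} = \frac{1}{9}$
$S{\left(t,E \right)} = \frac{8}{59}$ ($S{\left(t,E \right)} = 8 \cdot \frac{1}{59} = \frac{8}{59}$)
$63134 + S{\left(24,T{\left(-2 \right)} \right)} 35 = 63134 + \frac{8}{59} \cdot 35 = 63134 + \frac{280}{59} = \frac{3725186}{59}$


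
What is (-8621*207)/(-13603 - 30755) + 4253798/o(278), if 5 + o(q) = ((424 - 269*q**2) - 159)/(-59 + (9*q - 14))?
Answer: -17550295272436/38445958367 ≈ -456.49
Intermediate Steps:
o(q) = -5 + (265 - 269*q**2)/(-73 + 9*q) (o(q) = -5 + ((424 - 269*q**2) - 159)/(-59 + (9*q - 14)) = -5 + ((424 - 269*q**2) - 159)/(-59 + (-14 + 9*q)) = -5 + (265 - 269*q**2)/(-73 + 9*q))
(-8621*207)/(-13603 - 30755) + 4253798/o(278) = (-8621*207)/(-13603 - 30755) + 4253798/(((630 - 269*278**2 - 45*278)/(-73 + 9*278))) = -1784547/(-44358) + 4253798/(((630 - 269*77284 - 12510)/(-73 + 2502))) = -1784547*(-1/44358) + 4253798/(((630 - 20789396 - 12510)/2429)) = 594849/14786 + 4253798/(((1/2429)*(-20801276))) = 594849/14786 + 4253798/(-20801276/2429) = 594849/14786 + 4253798*(-2429/20801276) = 594849/14786 - 5166237671/10400638 = -17550295272436/38445958367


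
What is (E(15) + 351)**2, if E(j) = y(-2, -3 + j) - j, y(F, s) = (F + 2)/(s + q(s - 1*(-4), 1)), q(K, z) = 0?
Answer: 112896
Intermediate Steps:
y(F, s) = (2 + F)/s (y(F, s) = (F + 2)/(s + 0) = (2 + F)/s)
E(j) = -j (E(j) = (2 - 2)/(-3 + j) - j = 0/(-3 + j) - j = 0 - j = -j)
(E(15) + 351)**2 = (-1*15 + 351)**2 = (-15 + 351)**2 = 336**2 = 112896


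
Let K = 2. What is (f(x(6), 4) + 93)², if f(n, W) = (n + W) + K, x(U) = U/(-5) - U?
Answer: 210681/25 ≈ 8427.2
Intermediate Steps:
x(U) = -6*U/5 (x(U) = U*(-⅕) - U = -U/5 - U = -6*U/5)
f(n, W) = 2 + W + n (f(n, W) = (n + W) + 2 = (W + n) + 2 = 2 + W + n)
(f(x(6), 4) + 93)² = ((2 + 4 - 6/5*6) + 93)² = ((2 + 4 - 36/5) + 93)² = (-6/5 + 93)² = (459/5)² = 210681/25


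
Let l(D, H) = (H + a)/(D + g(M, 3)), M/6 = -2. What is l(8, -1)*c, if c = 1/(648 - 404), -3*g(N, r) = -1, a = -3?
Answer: -3/1525 ≈ -0.0019672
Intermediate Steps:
M = -12 (M = 6*(-2) = -12)
g(N, r) = 1/3 (g(N, r) = -1/3*(-1) = 1/3)
c = 1/244 ≈ 0.0040984
l(D, H) = (-3 + H)/(1/3 + D) (l(D, H) = (H - 3)/(D + 1/3) = (-3 + H)/(1/3 + D))
l(8, -1)*c = (3*(-3 - 1)/(1 + 3*8))*(1/244) = (3*(-4)/(1 + 24))*(1/244) = (3*(-4)/25)*(1/244) = (3*(1/25)*(-4))*(1/244) = -12/25*1/244 = -3/1525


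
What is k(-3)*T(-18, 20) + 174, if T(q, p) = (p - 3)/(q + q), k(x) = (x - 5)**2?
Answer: 1294/9 ≈ 143.78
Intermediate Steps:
k(x) = (-5 + x)**2
T(q, p) = (-3 + p)/(2*q) (T(q, p) = (-3 + p)/((2*q)) = (-3 + p)*(1/(2*q)) = (-3 + p)/(2*q))
k(-3)*T(-18, 20) + 174 = (-5 - 3)**2*((1/2)*(-3 + 20)/(-18)) + 174 = (-8)**2*((1/2)*(-1/18)*17) + 174 = 64*(-17/36) + 174 = -272/9 + 174 = 1294/9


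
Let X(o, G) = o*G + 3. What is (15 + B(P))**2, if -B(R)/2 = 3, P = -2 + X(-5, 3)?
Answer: 81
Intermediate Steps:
X(o, G) = 3 + G*o (X(o, G) = G*o + 3 = 3 + G*o)
P = -14 (P = -2 + (3 + 3*(-5)) = -2 + (3 - 15) = -2 - 12 = -14)
B(R) = -6 (B(R) = -2*3 = -6)
(15 + B(P))**2 = (15 - 6)**2 = 9**2 = 81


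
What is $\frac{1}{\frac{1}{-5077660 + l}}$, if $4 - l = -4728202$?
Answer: $-349454$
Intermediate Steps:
$l = 4728206$ ($l = 4 - -4728202 = 4 + 4728202 = 4728206$)
$\frac{1}{\frac{1}{-5077660 + l}} = \frac{1}{\frac{1}{-5077660 + 4728206}} = \frac{1}{\frac{1}{-349454}} = \frac{1}{- \frac{1}{349454}} = -349454$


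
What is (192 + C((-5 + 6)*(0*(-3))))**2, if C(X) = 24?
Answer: 46656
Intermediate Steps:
(192 + C((-5 + 6)*(0*(-3))))**2 = (192 + 24)**2 = 216**2 = 46656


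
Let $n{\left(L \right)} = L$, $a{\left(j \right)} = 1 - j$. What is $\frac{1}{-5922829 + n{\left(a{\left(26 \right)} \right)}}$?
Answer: $- \frac{1}{5922854} \approx -1.6884 \cdot 10^{-7}$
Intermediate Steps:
$\frac{1}{-5922829 + n{\left(a{\left(26 \right)} \right)}} = \frac{1}{-5922829 + \left(1 - 26\right)} = \frac{1}{-5922829 - 25} = \frac{1}{-5922854} = - \frac{1}{5922854}$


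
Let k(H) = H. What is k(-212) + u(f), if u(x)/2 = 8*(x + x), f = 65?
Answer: 1868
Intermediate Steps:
u(x) = 32*x (u(x) = 2*(8*(x + x)) = 2*(8*(2*x)) = 2*(16*x) = 32*x)
k(-212) + u(f) = -212 + 32*65 = -212 + 2080 = 1868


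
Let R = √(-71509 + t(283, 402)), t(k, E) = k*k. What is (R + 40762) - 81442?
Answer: -40680 + 2*√2145 ≈ -40587.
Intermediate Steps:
t(k, E) = k²
R = 2*√2145 (R = √(-71509 + 283²) = √(-71509 + 80089) = √8580 = 2*√2145 ≈ 92.628)
(R + 40762) - 81442 = (2*√2145 + 40762) - 81442 = (40762 + 2*√2145) - 81442 = -40680 + 2*√2145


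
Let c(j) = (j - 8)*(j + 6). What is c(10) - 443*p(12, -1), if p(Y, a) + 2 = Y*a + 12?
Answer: 918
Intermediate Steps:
p(Y, a) = 10 + Y*a (p(Y, a) = -2 + (Y*a + 12) = -2 + (12 + Y*a) = 10 + Y*a)
c(j) = (-8 + j)*(6 + j)
c(10) - 443*p(12, -1) = (-48 + 10² - 2*10) - 443*(10 + 12*(-1)) = (-48 + 100 - 20) - 443*(10 - 12) = 32 - 443*(-2) = 32 + 886 = 918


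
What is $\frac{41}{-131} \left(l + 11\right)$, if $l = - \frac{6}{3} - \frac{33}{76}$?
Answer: $- \frac{26691}{9956} \approx -2.6809$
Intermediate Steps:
$l = - \frac{185}{76}$ ($l = \left(-6\right) \frac{1}{3} - \frac{33}{76} = -2 - \frac{33}{76} = - \frac{185}{76} \approx -2.4342$)
$\frac{41}{-131} \left(l + 11\right) = \frac{41}{-131} \left(- \frac{185}{76} + 11\right) = 41 \left(- \frac{1}{131}\right) \frac{651}{76} = \left(- \frac{41}{131}\right) \frac{651}{76} = - \frac{26691}{9956}$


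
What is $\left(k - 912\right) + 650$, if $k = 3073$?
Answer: $2811$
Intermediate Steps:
$\left(k - 912\right) + 650 = \left(3073 - 912\right) + 650 = 2161 + 650 = 2811$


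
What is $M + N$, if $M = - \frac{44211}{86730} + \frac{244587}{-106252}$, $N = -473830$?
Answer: $- \frac{727746860910747}{1535872660} \approx -4.7383 \cdot 10^{5}$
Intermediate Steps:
$M = - \frac{4318422947}{1535872660}$ ($M = \left(-44211\right) \frac{1}{86730} + 244587 \left(- \frac{1}{106252}\right) = - \frac{14737}{28910} - \frac{244587}{106252} = - \frac{4318422947}{1535872660} \approx -2.8117$)
$M + N = - \frac{4318422947}{1535872660} - 473830 = - \frac{727746860910747}{1535872660}$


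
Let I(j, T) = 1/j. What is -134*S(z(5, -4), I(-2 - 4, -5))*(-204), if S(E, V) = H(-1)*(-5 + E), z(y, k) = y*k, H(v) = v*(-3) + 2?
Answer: -3417000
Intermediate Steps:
H(v) = 2 - 3*v (H(v) = -3*v + 2 = 2 - 3*v)
z(y, k) = k*y
S(E, V) = -25 + 5*E (S(E, V) = (2 - 3*(-1))*(-5 + E) = (2 + 3)*(-5 + E) = 5*(-5 + E) = -25 + 5*E)
-134*S(z(5, -4), I(-2 - 4, -5))*(-204) = -134*(-25 + 5*(-4*5))*(-204) = -134*(-25 + 5*(-20))*(-204) = -134*(-25 - 100)*(-204) = -134*(-125)*(-204) = 16750*(-204) = -3417000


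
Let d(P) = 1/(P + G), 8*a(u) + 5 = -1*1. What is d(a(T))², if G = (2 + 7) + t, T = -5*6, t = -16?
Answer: 16/961 ≈ 0.016649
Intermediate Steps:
T = -30
a(u) = -¾ (a(u) = -5/8 + (-1*1)/8 = -5/8 + (⅛)*(-1) = -5/8 - ⅛ = -¾)
G = -7 (G = (2 + 7) - 16 = 9 - 16 = -7)
d(P) = 1/(-7 + P) (d(P) = 1/(P - 7) = 1/(-7 + P))
d(a(T))² = (1/(-7 - ¾))² = (1/(-31/4))² = (-4/31)² = 16/961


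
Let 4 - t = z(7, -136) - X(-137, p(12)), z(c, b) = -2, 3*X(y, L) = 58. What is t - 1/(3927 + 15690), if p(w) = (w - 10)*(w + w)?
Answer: 496963/19617 ≈ 25.333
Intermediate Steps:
p(w) = 2*w*(-10 + w) (p(w) = (-10 + w)*(2*w) = 2*w*(-10 + w))
X(y, L) = 58/3 (X(y, L) = (⅓)*58 = 58/3)
t = 76/3 (t = 4 - (-2 - 1*58/3) = 4 - (-2 - 58/3) = 4 - 1*(-64/3) = 4 + 64/3 = 76/3 ≈ 25.333)
t - 1/(3927 + 15690) = 76/3 - 1/(3927 + 15690) = 76/3 - 1/19617 = 496963/19617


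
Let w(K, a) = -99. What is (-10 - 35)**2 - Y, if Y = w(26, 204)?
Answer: 2124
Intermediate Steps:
Y = -99
(-10 - 35)**2 - Y = (-10 - 35)**2 - 1*(-99) = (-45)**2 + 99 = 2025 + 99 = 2124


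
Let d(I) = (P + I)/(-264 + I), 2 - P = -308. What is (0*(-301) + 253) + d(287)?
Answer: 6416/23 ≈ 278.96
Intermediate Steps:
P = 310 (P = 2 - 1*(-308) = 2 + 308 = 310)
d(I) = (310 + I)/(-264 + I)
(0*(-301) + 253) + d(287) = (0*(-301) + 253) + (310 + 287)/(-264 + 287) = (0 + 253) + 597/23 = 253 + (1/23)*597 = 253 + 597/23 = 6416/23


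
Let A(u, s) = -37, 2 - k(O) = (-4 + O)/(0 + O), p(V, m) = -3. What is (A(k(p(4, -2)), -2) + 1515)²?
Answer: 2184484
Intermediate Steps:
k(O) = 2 - (-4 + O)/O (k(O) = 2 - (-4 + O)/(0 + O) = 2 - (-4 + O)/O)
(A(k(p(4, -2)), -2) + 1515)² = (-37 + 1515)² = 1478² = 2184484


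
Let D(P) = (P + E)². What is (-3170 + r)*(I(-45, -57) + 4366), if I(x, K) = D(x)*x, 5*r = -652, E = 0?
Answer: 1431697018/5 ≈ 2.8634e+8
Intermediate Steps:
r = -652/5 (r = (⅕)*(-652) = -652/5 ≈ -130.40)
D(P) = P² (D(P) = (P + 0)² = P²)
I(x, K) = x³ (I(x, K) = x²*x = x³)
(-3170 + r)*(I(-45, -57) + 4366) = (-3170 - 652/5)*((-45)³ + 4366) = -16502*(-91125 + 4366)/5 = -16502/5*(-86759) = 1431697018/5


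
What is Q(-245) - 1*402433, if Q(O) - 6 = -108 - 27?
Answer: -402562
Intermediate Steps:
Q(O) = -129 (Q(O) = 6 + (-108 - 27) = 6 - 135 = -129)
Q(-245) - 1*402433 = -129 - 1*402433 = -129 - 402433 = -402562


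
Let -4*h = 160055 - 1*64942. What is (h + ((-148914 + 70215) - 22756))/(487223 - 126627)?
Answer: -500933/1442384 ≈ -0.34730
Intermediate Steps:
h = -95113/4 (h = -(160055 - 1*64942)/4 = -(160055 - 64942)/4 = -¼*95113 = -95113/4 ≈ -23778.)
(h + ((-148914 + 70215) - 22756))/(487223 - 126627) = (-95113/4 + ((-148914 + 70215) - 22756))/(487223 - 126627) = (-95113/4 + (-78699 - 22756))/360596 = (-95113/4 - 101455)*(1/360596) = -500933/4*1/360596 = -500933/1442384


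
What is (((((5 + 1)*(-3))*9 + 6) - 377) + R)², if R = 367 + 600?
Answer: 188356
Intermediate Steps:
R = 967
(((((5 + 1)*(-3))*9 + 6) - 377) + R)² = (((((5 + 1)*(-3))*9 + 6) - 377) + 967)² = ((((6*(-3))*9 + 6) - 377) + 967)² = (((-18*9 + 6) - 377) + 967)² = (((-162 + 6) - 377) + 967)² = ((-156 - 377) + 967)² = (-533 + 967)² = 434² = 188356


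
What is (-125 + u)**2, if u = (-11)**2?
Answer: 16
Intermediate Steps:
u = 121
(-125 + u)**2 = (-125 + 121)**2 = (-4)**2 = 16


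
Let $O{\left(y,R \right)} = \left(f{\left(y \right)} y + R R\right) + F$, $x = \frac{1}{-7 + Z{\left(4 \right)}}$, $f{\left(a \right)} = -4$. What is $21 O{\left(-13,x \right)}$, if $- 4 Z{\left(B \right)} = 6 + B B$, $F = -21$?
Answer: $\frac{406959}{625} \approx 651.13$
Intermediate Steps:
$Z{\left(B \right)} = - \frac{3}{2} - \frac{B^{2}}{4}$ ($Z{\left(B \right)} = - \frac{6 + B B}{4} = - \frac{6 + B^{2}}{4} = - \frac{3}{2} - \frac{B^{2}}{4}$)
$x = - \frac{2}{25}$ ($x = \frac{1}{-7 - \left(\frac{3}{2} + \frac{4^{2}}{4}\right)} = \frac{1}{-7 - \frac{11}{2}} = \frac{1}{- \frac{25}{2}} = - \frac{2}{25} \approx -0.08$)
$O{\left(y,R \right)} = -21 + R^{2} - 4 y$ ($O{\left(y,R \right)} = \left(- 4 y + R R\right) - 21 = \left(- 4 y + R^{2}\right) - 21 = \left(R^{2} - 4 y\right) - 21 = -21 + R^{2} - 4 y$)
$21 O{\left(-13,x \right)} = 21 \left(-21 + \left(- \frac{2}{25}\right)^{2} - -52\right) = 21 \left(-21 + \frac{4}{625} + 52\right) = 21 \cdot \frac{19379}{625} = \frac{406959}{625}$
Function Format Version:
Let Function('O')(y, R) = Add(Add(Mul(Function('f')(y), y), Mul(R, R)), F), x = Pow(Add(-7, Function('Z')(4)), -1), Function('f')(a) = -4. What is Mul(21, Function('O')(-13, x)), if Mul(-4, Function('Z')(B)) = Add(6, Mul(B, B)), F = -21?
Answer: Rational(406959, 625) ≈ 651.13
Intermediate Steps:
Function('Z')(B) = Add(Rational(-3, 2), Mul(Rational(-1, 4), Pow(B, 2))) (Function('Z')(B) = Mul(Rational(-1, 4), Add(6, Mul(B, B))) = Mul(Rational(-1, 4), Add(6, Pow(B, 2))) = Add(Rational(-3, 2), Mul(Rational(-1, 4), Pow(B, 2))))
x = Rational(-2, 25) (x = Pow(Add(-7, Add(Rational(-3, 2), Mul(Rational(-1, 4), Pow(4, 2)))), -1) = Pow(Add(-7, Add(Rational(-3, 2), Mul(Rational(-1, 4), 16))), -1) = Pow(Add(-7, Add(Rational(-3, 2), -4)), -1) = Pow(Add(-7, Rational(-11, 2)), -1) = Pow(Rational(-25, 2), -1) = Rational(-2, 25) ≈ -0.080000)
Function('O')(y, R) = Add(-21, Pow(R, 2), Mul(-4, y)) (Function('O')(y, R) = Add(Add(Mul(-4, y), Mul(R, R)), -21) = Add(Add(Mul(-4, y), Pow(R, 2)), -21) = Add(Add(Pow(R, 2), Mul(-4, y)), -21) = Add(-21, Pow(R, 2), Mul(-4, y)))
Mul(21, Function('O')(-13, x)) = Mul(21, Add(-21, Pow(Rational(-2, 25), 2), Mul(-4, -13))) = Mul(21, Add(-21, Rational(4, 625), 52)) = Mul(21, Rational(19379, 625)) = Rational(406959, 625)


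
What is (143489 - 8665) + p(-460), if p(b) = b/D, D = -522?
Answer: 35189294/261 ≈ 1.3483e+5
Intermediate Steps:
p(b) = -b/522 (p(b) = b/(-522) = b*(-1/522) = -b/522)
(143489 - 8665) + p(-460) = (143489 - 8665) - 1/522*(-460) = 134824 + 230/261 = 35189294/261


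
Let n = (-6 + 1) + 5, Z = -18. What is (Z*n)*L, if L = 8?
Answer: 0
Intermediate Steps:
n = 0 (n = -5 + 5 = 0)
(Z*n)*L = -18*0*8 = 0*8 = 0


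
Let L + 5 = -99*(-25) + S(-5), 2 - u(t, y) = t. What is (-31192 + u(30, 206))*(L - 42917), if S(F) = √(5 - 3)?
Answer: 1262755340 - 31220*√2 ≈ 1.2627e+9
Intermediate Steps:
S(F) = √2
u(t, y) = 2 - t
L = 2470 + √2 (L = -5 + (-99*(-25) + √2) = -5 + (2475 + √2) = 2470 + √2 ≈ 2471.4)
(-31192 + u(30, 206))*(L - 42917) = (-31192 + (2 - 1*30))*((2470 + √2) - 42917) = (-31192 + (2 - 30))*(-40447 + √2) = (-31192 - 28)*(-40447 + √2) = -31220*(-40447 + √2) = 1262755340 - 31220*√2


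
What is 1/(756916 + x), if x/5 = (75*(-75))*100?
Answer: -1/2055584 ≈ -4.8648e-7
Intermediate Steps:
x = -2812500 (x = 5*((75*(-75))*100) = 5*(-5625*100) = 5*(-562500) = -2812500)
1/(756916 + x) = 1/(756916 - 2812500) = 1/(-2055584) = -1/2055584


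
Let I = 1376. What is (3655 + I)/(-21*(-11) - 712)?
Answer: -387/37 ≈ -10.459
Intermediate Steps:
(3655 + I)/(-21*(-11) - 712) = (3655 + 1376)/(-21*(-11) - 712) = 5031/(231 - 712) = 5031/(-481) = 5031*(-1/481) = -387/37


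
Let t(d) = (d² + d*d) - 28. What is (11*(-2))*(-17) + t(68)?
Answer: 9594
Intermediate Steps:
t(d) = -28 + 2*d² (t(d) = (d² + d²) - 28 = 2*d² - 28 = -28 + 2*d²)
(11*(-2))*(-17) + t(68) = (11*(-2))*(-17) + (-28 + 2*68²) = -22*(-17) + (-28 + 2*4624) = 374 + (-28 + 9248) = 374 + 9220 = 9594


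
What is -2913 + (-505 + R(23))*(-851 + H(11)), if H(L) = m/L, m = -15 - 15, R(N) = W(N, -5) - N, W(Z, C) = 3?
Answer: 4898232/11 ≈ 4.4529e+5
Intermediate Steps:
R(N) = 3 - N
m = -30
H(L) = -30/L
-2913 + (-505 + R(23))*(-851 + H(11)) = -2913 + (-505 + (3 - 1*23))*(-851 - 30/11) = -2913 + (-505 + (3 - 23))*(-851 - 30*1/11) = -2913 + (-505 - 20)*(-851 - 30/11) = -2913 - 525*(-9391/11) = -2913 + 4930275/11 = 4898232/11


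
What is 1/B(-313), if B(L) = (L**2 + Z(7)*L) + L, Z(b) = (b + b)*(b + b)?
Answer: 1/36308 ≈ 2.7542e-5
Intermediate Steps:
Z(b) = 4*b**2 (Z(b) = (2*b)*(2*b) = 4*b**2)
B(L) = L**2 + 197*L (B(L) = (L**2 + (4*7**2)*L) + L = (L**2 + (4*49)*L) + L = (L**2 + 196*L) + L = L**2 + 197*L)
1/B(-313) = 1/(-313*(197 - 313)) = 1/(-313*(-116)) = 1/36308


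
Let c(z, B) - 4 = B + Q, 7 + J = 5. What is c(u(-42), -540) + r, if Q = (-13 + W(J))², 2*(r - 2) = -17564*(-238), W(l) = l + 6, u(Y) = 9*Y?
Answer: 2089663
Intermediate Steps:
J = -2 (J = -7 + 5 = -2)
W(l) = 6 + l
r = 2090118 (r = 2 + (-17564*(-238))/2 = 2 + (½)*4180232 = 2 + 2090116 = 2090118)
Q = 81 (Q = (-13 + (6 - 2))² = (-13 + 4)² = (-9)² = 81)
c(z, B) = 85 + B (c(z, B) = 4 + (B + 81) = 4 + (81 + B) = 85 + B)
c(u(-42), -540) + r = (85 - 540) + 2090118 = -455 + 2090118 = 2089663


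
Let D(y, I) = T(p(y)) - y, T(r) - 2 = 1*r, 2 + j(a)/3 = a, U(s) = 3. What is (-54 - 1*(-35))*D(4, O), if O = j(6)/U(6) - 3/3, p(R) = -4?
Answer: 114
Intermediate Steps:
j(a) = -6 + 3*a
T(r) = 2 + r (T(r) = 2 + 1*r = 2 + r)
O = 3 (O = (-6 + 3*6)/3 - 3/3 = (-6 + 18)*(⅓) - 3*⅓ = 12*(⅓) - 1 = 4 - 1 = 3)
D(y, I) = -2 - y (D(y, I) = (2 - 4) - y = -2 - y)
(-54 - 1*(-35))*D(4, O) = (-54 - 1*(-35))*(-2 - 1*4) = (-54 + 35)*(-2 - 4) = -19*(-6) = 114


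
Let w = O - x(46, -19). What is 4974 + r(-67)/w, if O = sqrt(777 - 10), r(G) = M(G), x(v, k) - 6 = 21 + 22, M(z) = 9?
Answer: 8127075/1634 - 9*sqrt(767)/1634 ≈ 4973.6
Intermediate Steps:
x(v, k) = 49 (x(v, k) = 6 + (21 + 22) = 6 + 43 = 49)
r(G) = 9
O = sqrt(767) ≈ 27.695
w = -49 + sqrt(767) (w = sqrt(767) - 1*49 = sqrt(767) - 49 = -49 + sqrt(767) ≈ -21.305)
4974 + r(-67)/w = 4974 + 9/(-49 + sqrt(767))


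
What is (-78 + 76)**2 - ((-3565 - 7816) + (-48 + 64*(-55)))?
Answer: 14953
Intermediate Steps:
(-78 + 76)**2 - ((-3565 - 7816) + (-48 + 64*(-55))) = (-2)**2 - (-11381 + (-48 - 3520)) = 4 - (-11381 - 3568) = 4 - 1*(-14949) = 4 + 14949 = 14953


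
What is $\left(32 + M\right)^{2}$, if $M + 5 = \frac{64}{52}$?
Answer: $\frac{134689}{169} \approx 796.98$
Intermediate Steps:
$M = - \frac{49}{13}$ ($M = -5 + \frac{64}{52} = -5 + 64 \cdot \frac{1}{52} = -5 + \frac{16}{13} = - \frac{49}{13} \approx -3.7692$)
$\left(32 + M\right)^{2} = \left(32 - \frac{49}{13}\right)^{2} = \left(\frac{367}{13}\right)^{2} = \frac{134689}{169}$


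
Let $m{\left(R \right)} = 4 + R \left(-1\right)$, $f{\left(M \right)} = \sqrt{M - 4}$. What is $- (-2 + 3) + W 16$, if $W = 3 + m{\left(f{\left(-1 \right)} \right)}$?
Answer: $111 - 16 i \sqrt{5} \approx 111.0 - 35.777 i$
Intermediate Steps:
$f{\left(M \right)} = \sqrt{-4 + M}$
$m{\left(R \right)} = 4 - R$
$W = 7 - i \sqrt{5}$ ($W = 3 + \left(4 - \sqrt{-4 - 1}\right) = 3 + \left(4 - \sqrt{-5}\right) = 3 + \left(4 - i \sqrt{5}\right) = 7 - i \sqrt{5} \approx 7.0 - 2.2361 i$)
$- (-2 + 3) + W 16 = - (-2 + 3) + \left(7 - i \sqrt{5}\right) 16 = \left(-1\right) 1 + \left(112 - 16 i \sqrt{5}\right) = -1 + \left(112 - 16 i \sqrt{5}\right) = 111 - 16 i \sqrt{5}$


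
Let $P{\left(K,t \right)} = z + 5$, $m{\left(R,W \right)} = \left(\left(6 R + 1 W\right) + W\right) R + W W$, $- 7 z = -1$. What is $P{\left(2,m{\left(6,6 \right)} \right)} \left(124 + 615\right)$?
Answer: $\frac{26604}{7} \approx 3800.6$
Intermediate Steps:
$z = \frac{1}{7}$ ($z = \left(- \frac{1}{7}\right) \left(-1\right) = \frac{1}{7} \approx 0.14286$)
$m{\left(R,W \right)} = W^{2} + R \left(2 W + 6 R\right)$ ($m{\left(R,W \right)} = \left(\left(6 R + W\right) + W\right) R + W^{2} = \left(\left(W + 6 R\right) + W\right) R + W^{2} = \left(2 W + 6 R\right) R + W^{2} = R \left(2 W + 6 R\right) + W^{2} = W^{2} + R \left(2 W + 6 R\right)$)
$P{\left(K,t \right)} = \frac{36}{7}$ ($P{\left(K,t \right)} = \frac{1}{7} + 5 = \frac{36}{7}$)
$P{\left(2,m{\left(6,6 \right)} \right)} \left(124 + 615\right) = \frac{36 \left(124 + 615\right)}{7} = \frac{36}{7} \cdot 739 = \frac{26604}{7}$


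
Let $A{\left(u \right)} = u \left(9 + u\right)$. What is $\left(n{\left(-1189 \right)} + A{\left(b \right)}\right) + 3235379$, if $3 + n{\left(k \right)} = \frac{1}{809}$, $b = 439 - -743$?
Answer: $\frac{3756298643}{809} \approx 4.6431 \cdot 10^{6}$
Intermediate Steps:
$b = 1182$ ($b = 439 + 743 = 1182$)
$n{\left(k \right)} = - \frac{2426}{809}$ ($n{\left(k \right)} = -3 + \frac{1}{809} = - \frac{2426}{809}$)
$\left(n{\left(-1189 \right)} + A{\left(b \right)}\right) + 3235379 = \left(- \frac{2426}{809} + 1182 \left(9 + 1182\right)\right) + 3235379 = \left(- \frac{2426}{809} + 1182 \cdot 1191\right) + 3235379 = \left(- \frac{2426}{809} + 1407762\right) + 3235379 = \frac{1138877032}{809} + 3235379 = \frac{3756298643}{809}$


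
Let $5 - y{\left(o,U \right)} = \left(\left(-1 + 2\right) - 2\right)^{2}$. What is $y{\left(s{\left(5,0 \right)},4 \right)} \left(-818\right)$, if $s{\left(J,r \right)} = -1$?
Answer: $-3272$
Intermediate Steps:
$y{\left(o,U \right)} = 4$ ($y{\left(o,U \right)} = 5 - \left(\left(-1 + 2\right) - 2\right)^{2} = 5 - \left(1 - 2\right)^{2} = 5 - \left(-1\right)^{2} = 5 - 1 = 4$)
$y{\left(s{\left(5,0 \right)},4 \right)} \left(-818\right) = 4 \left(-818\right) = -3272$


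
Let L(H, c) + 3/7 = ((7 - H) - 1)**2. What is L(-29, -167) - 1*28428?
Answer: -190424/7 ≈ -27203.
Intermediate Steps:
L(H, c) = -3/7 + (6 - H)**2 (L(H, c) = -3/7 + ((7 - H) - 1)**2 = -3/7 + (6 - H)**2)
L(-29, -167) - 1*28428 = (-3/7 + (-6 - 29)**2) - 1*28428 = (-3/7 + (-35)**2) - 28428 = (-3/7 + 1225) - 28428 = 8572/7 - 28428 = -190424/7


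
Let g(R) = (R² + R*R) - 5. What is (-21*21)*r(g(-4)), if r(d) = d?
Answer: -11907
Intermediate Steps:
g(R) = -5 + 2*R² (g(R) = (R² + R²) - 5 = 2*R² - 5 = -5 + 2*R²)
(-21*21)*r(g(-4)) = (-21*21)*(-5 + 2*(-4)²) = -441*(-5 + 2*16) = -441*(-5 + 32) = -441*27 = -11907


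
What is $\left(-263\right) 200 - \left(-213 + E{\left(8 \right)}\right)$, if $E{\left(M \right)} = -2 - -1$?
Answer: $-52386$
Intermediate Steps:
$E{\left(M \right)} = -1$ ($E{\left(M \right)} = -2 + 1 = -1$)
$\left(-263\right) 200 - \left(-213 + E{\left(8 \right)}\right) = \left(-263\right) 200 + \left(213 - -1\right) = -52600 + \left(213 + 1\right) = -52600 + 214 = -52386$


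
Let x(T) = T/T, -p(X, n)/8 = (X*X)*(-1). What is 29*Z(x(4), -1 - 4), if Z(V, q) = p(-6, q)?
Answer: 8352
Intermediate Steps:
p(X, n) = 8*X**2 (p(X, n) = -8*X*X*(-1) = -8*X**2*(-1) = -(-8)*X**2 = 8*X**2)
x(T) = 1
Z(V, q) = 288 (Z(V, q) = 8*(-6)**2 = 8*36 = 288)
29*Z(x(4), -1 - 4) = 29*288 = 8352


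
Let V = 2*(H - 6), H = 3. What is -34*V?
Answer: 204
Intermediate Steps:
V = -6 (V = 2*(3 - 6) = 2*(-3) = -6)
-34*V = -34*(-6) = 204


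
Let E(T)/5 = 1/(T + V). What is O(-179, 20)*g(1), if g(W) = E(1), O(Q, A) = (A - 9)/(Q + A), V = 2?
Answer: -55/477 ≈ -0.11530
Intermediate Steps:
E(T) = 5/(2 + T) (E(T) = 5/(T + 2) = 5/(2 + T))
O(Q, A) = (-9 + A)/(A + Q)
g(W) = 5/3 (g(W) = 5/(2 + 1) = 5/3)
O(-179, 20)*g(1) = ((-9 + 20)/(20 - 179))*(5/3) = (11/(-159))*(5/3) = -1/159*11*(5/3) = -11/159*5/3 = -55/477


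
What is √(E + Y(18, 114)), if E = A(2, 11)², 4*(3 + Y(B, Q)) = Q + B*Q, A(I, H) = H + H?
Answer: √4090/2 ≈ 31.977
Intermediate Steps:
A(I, H) = 2*H
Y(B, Q) = -3 + Q/4 + B*Q/4 (Y(B, Q) = -3 + (Q + B*Q)/4 = -3 + (Q/4 + B*Q/4) = -3 + Q/4 + B*Q/4)
E = 484 (E = (2*11)² = 22² = 484)
√(E + Y(18, 114)) = √(484 + (-3 + (¼)*114 + (¼)*18*114)) = √(484 + (-3 + 57/2 + 513)) = √(484 + 1077/2) = √(2045/2) = √4090/2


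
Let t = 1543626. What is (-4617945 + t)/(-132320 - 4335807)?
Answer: 3074319/4468127 ≈ 0.68806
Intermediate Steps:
(-4617945 + t)/(-132320 - 4335807) = (-4617945 + 1543626)/(-132320 - 4335807) = -3074319/(-4468127) = -3074319*(-1/4468127) = 3074319/4468127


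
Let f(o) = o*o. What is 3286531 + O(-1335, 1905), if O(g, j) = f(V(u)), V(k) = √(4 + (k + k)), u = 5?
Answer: 3286545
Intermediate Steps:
V(k) = √(4 + 2*k)
f(o) = o²
O(g, j) = 14 (O(g, j) = (√(4 + 2*5))² = (√(4 + 10))² = (√14)² = 14)
3286531 + O(-1335, 1905) = 3286531 + 14 = 3286545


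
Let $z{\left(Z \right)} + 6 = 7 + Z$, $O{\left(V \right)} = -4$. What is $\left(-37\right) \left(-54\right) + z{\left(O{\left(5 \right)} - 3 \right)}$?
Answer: $1992$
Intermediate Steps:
$z{\left(Z \right)} = 1 + Z$ ($z{\left(Z \right)} = -6 + \left(7 + Z\right) = 1 + Z$)
$\left(-37\right) \left(-54\right) + z{\left(O{\left(5 \right)} - 3 \right)} = \left(-37\right) \left(-54\right) + \left(1 - 7\right) = 1998 + \left(1 - 7\right) = 1998 - 6 = 1992$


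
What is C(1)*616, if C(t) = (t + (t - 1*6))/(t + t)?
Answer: -1232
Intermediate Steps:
C(t) = (-6 + 2*t)/(2*t) (C(t) = (t + (t - 6))/((2*t)) = (t + (-6 + t))*(1/(2*t)) = (-6 + 2*t)*(1/(2*t)) = (-6 + 2*t)/(2*t))
C(1)*616 = ((-3 + 1)/1)*616 = (1*(-2))*616 = -2*616 = -1232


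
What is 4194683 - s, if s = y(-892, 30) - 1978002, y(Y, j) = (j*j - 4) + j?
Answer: 6171759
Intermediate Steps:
y(Y, j) = -4 + j + j² (y(Y, j) = (j² - 4) + j = (-4 + j²) + j = -4 + j + j²)
s = -1977076 (s = (-4 + 30 + 30²) - 1978002 = (-4 + 30 + 900) - 1978002 = 926 - 1978002 = -1977076)
4194683 - s = 4194683 - 1*(-1977076) = 4194683 + 1977076 = 6171759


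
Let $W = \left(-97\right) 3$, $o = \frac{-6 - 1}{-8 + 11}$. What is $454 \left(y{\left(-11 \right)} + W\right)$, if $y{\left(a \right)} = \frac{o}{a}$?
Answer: $- \frac{4356584}{33} \approx -1.3202 \cdot 10^{5}$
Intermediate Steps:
$o = - \frac{7}{3} \approx -2.3333$
$W = -291$
$y{\left(a \right)} = - \frac{7}{3 a}$
$454 \left(y{\left(-11 \right)} + W\right) = 454 \left(- \frac{7}{3 \left(-11\right)} - 291\right) = 454 \left(\left(- \frac{7}{3}\right) \left(- \frac{1}{11}\right) - 291\right) = 454 \left(\frac{7}{33} - 291\right) = 454 \left(- \frac{9596}{33}\right) = - \frac{4356584}{33}$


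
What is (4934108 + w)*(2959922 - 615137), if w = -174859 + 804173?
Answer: 13045028454270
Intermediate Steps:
w = 629314
(4934108 + w)*(2959922 - 615137) = (4934108 + 629314)*(2959922 - 615137) = 5563422*2344785 = 13045028454270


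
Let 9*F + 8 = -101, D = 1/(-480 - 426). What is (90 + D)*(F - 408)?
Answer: -308298959/8154 ≈ -37810.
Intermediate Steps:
D = -1/906 (D = 1/(-906) = -1/906 ≈ -0.0011038)
F = -109/9 (F = -8/9 + (⅑)*(-101) = -8/9 - 101/9 = -109/9 ≈ -12.111)
(90 + D)*(F - 408) = (90 - 1/906)*(-109/9 - 408) = (81539/906)*(-3781/9) = -308298959/8154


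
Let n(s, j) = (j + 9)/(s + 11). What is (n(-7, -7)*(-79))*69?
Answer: -5451/2 ≈ -2725.5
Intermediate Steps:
n(s, j) = (9 + j)/(11 + s)
(n(-7, -7)*(-79))*69 = (((9 - 7)/(11 - 7))*(-79))*69 = ((2/4)*(-79))*69 = (((¼)*2)*(-79))*69 = ((½)*(-79))*69 = -79/2*69 = -5451/2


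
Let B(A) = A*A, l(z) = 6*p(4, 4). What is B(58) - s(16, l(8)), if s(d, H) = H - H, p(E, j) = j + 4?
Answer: 3364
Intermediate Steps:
p(E, j) = 4 + j
l(z) = 48 (l(z) = 6*(4 + 4) = 6*8 = 48)
B(A) = A**2
s(d, H) = 0
B(58) - s(16, l(8)) = 58**2 - 1*0 = 3364 + 0 = 3364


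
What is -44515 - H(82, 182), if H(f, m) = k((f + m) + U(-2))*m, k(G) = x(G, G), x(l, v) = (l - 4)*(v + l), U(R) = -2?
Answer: -24649459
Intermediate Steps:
x(l, v) = (-4 + l)*(l + v)
k(G) = -8*G + 2*G² (k(G) = G² - 4*G - 4*G + G*G = G² - 4*G - 4*G + G² = -8*G + 2*G²)
H(f, m) = 2*m*(-6 + f + m)*(-2 + f + m) (H(f, m) = (2*((f + m) - 2)*(-4 + ((f + m) - 2)))*m = (2*(-2 + f + m)*(-4 + (-2 + f + m)))*m = (2*(-2 + f + m)*(-6 + f + m))*m = (2*(-6 + f + m)*(-2 + f + m))*m = 2*m*(-6 + f + m)*(-2 + f + m))
-44515 - H(82, 182) = -44515 - 2*182*(8 + (-2 + 82 + 182)² - 4*82 - 4*182) = -44515 - 2*182*(8 + 262² - 328 - 728) = -44515 - 2*182*(8 + 68644 - 328 - 728) = -44515 - 2*182*67596 = -44515 - 1*24604944 = -44515 - 24604944 = -24649459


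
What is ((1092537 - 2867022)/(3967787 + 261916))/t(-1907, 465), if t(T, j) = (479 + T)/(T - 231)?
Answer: -210769385/335556438 ≈ -0.62812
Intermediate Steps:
t(T, j) = (479 + T)/(-231 + T)
((1092537 - 2867022)/(3967787 + 261916))/t(-1907, 465) = ((1092537 - 2867022)/(3967787 + 261916))/(((479 - 1907)/(-231 - 1907))) = (-1774485/4229703)/((-1428/(-2138))) = (-1774485*1/4229703)/((-1/2138*(-1428))) = -197165/(469967*714/1069) = -197165/469967*1069/714 = -210769385/335556438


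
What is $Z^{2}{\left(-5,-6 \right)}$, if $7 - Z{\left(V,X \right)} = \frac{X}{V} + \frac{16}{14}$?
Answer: $\frac{26569}{1225} \approx 21.689$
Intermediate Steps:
$Z{\left(V,X \right)} = \frac{41}{7} - \frac{X}{V}$ ($Z{\left(V,X \right)} = 7 - \left(\frac{X}{V} + \frac{16}{14}\right) = 7 - \left(\frac{X}{V} + 16 \cdot \frac{1}{14}\right) = 7 - \left(\frac{X}{V} + \frac{8}{7}\right) = 7 - \left(\frac{8}{7} + \frac{X}{V}\right) = \frac{41}{7} - \frac{X}{V}$)
$Z^{2}{\left(-5,-6 \right)} = \left(\frac{41}{7} - - \frac{6}{-5}\right)^{2} = \left(\frac{41}{7} - \left(-6\right) \left(- \frac{1}{5}\right)\right)^{2} = \left(\frac{41}{7} - \frac{6}{5}\right)^{2} = \left(\frac{163}{35}\right)^{2} = \frac{26569}{1225}$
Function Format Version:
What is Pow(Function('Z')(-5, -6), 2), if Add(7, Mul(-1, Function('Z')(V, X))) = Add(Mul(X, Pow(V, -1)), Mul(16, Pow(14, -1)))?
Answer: Rational(26569, 1225) ≈ 21.689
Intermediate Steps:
Function('Z')(V, X) = Add(Rational(41, 7), Mul(-1, X, Pow(V, -1))) (Function('Z')(V, X) = Add(7, Mul(-1, Add(Mul(X, Pow(V, -1)), Mul(16, Pow(14, -1))))) = Add(7, Mul(-1, Add(Mul(X, Pow(V, -1)), Mul(16, Rational(1, 14))))) = Add(7, Mul(-1, Add(Mul(X, Pow(V, -1)), Rational(8, 7)))) = Add(7, Mul(-1, Add(Rational(8, 7), Mul(X, Pow(V, -1))))) = Add(7, Add(Rational(-8, 7), Mul(-1, X, Pow(V, -1)))) = Add(Rational(41, 7), Mul(-1, X, Pow(V, -1))))
Pow(Function('Z')(-5, -6), 2) = Pow(Add(Rational(41, 7), Mul(-1, -6, Pow(-5, -1))), 2) = Pow(Add(Rational(41, 7), Mul(-1, -6, Rational(-1, 5))), 2) = Pow(Add(Rational(41, 7), Rational(-6, 5)), 2) = Pow(Rational(163, 35), 2) = Rational(26569, 1225)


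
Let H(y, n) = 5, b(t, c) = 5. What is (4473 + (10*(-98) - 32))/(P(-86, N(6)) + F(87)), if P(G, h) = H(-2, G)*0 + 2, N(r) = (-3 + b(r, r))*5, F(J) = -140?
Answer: -3461/138 ≈ -25.080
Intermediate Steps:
N(r) = 10 (N(r) = (-3 + 5)*5 = 2*5 = 10)
P(G, h) = 2 (P(G, h) = 5*0 + 2 = 0 + 2 = 2)
(4473 + (10*(-98) - 32))/(P(-86, N(6)) + F(87)) = (4473 + (10*(-98) - 32))/(2 - 140) = (4473 + (-980 - 32))/(-138) = (4473 - 1012)*(-1/138) = 3461*(-1/138) = -3461/138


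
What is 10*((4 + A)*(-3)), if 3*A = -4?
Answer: -80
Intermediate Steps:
A = -4/3 (A = (⅓)*(-4) = -4/3 ≈ -1.3333)
10*((4 + A)*(-3)) = 10*((4 - 4/3)*(-3)) = 10*((8/3)*(-3)) = 10*(-8) = -80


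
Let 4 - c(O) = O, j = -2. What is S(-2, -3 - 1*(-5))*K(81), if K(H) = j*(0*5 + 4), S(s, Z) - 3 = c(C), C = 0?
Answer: -56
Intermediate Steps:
c(O) = 4 - O
S(s, Z) = 7 (S(s, Z) = 3 + (4 - 1*0) = 3 + (4 + 0) = 3 + 4 = 7)
K(H) = -8 (K(H) = -2*(0*5 + 4) = -2*(0 + 4) = -2*4 = -8)
S(-2, -3 - 1*(-5))*K(81) = 7*(-8) = -56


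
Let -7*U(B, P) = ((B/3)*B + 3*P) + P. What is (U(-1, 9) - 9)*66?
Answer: -6556/7 ≈ -936.57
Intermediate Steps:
U(B, P) = -4*P/7 - B²/21 (U(B, P) = -(((B/3)*B + 3*P) + P)/7 = -((B²/3 + 3*P) + P)/7 = -((3*P + B²/3) + P)/7 = -(4*P + B²/3)/7 = -4*P/7 - B²/21)
(U(-1, 9) - 9)*66 = ((-4/7*9 - 1/21*(-1)²) - 9)*66 = ((-36/7 - 1/21*1) - 9)*66 = ((-36/7 - 1/21) - 9)*66 = (-109/21 - 9)*66 = -298/21*66 = -6556/7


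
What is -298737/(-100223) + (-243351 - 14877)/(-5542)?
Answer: 13767992649/277717933 ≈ 49.575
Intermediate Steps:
-298737/(-100223) + (-243351 - 14877)/(-5542) = -298737*(-1/100223) - 258228*(-1/5542) = 298737/100223 + 129114/2771 = 13767992649/277717933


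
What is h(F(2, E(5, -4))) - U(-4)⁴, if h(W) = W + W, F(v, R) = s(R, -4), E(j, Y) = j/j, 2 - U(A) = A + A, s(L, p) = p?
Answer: -10008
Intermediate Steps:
U(A) = 2 - 2*A (U(A) = 2 - (A + A) = 2 - 2*A)
E(j, Y) = 1
F(v, R) = -4
h(W) = 2*W
h(F(2, E(5, -4))) - U(-4)⁴ = 2*(-4) - (2 - 2*(-4))⁴ = -8 - (2 + 8)⁴ = -8 - 1*10⁴ = -8 - 1*10000 = -8 - 10000 = -10008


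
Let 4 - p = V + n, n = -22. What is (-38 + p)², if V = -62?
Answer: 2500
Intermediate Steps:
p = 88 (p = 4 - (-62 - 22) = 4 - 1*(-84) = 4 + 84 = 88)
(-38 + p)² = (-38 + 88)² = 50² = 2500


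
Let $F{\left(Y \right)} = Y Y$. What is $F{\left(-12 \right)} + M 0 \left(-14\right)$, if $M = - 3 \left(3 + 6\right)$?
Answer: $144$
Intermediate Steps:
$M = -27$ ($M = \left(-3\right) 9 = -27$)
$F{\left(Y \right)} = Y^{2}$
$F{\left(-12 \right)} + M 0 \left(-14\right) = \left(-12\right)^{2} - 27 \cdot 0 \left(-14\right) = 144 - 0 = 144 + 0 = 144$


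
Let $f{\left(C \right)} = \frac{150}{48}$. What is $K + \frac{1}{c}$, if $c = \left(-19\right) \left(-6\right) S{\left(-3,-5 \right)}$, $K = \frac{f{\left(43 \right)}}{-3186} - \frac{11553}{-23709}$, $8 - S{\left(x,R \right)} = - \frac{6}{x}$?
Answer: $\frac{1866772871}{3827201616} \approx 0.48776$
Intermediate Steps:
$f{\left(C \right)} = \frac{25}{8}$ ($f{\left(C \right)} = 150 \cdot \frac{1}{48} = \frac{25}{8}$)
$S{\left(x,R \right)} = 8 + \frac{6}{x}$ ($S{\left(x,R \right)} = 8 - - \frac{6}{x} = 8 + \frac{6}{x}$)
$K = \frac{97956713}{201431664}$ ($K = \frac{25}{8 \left(-3186\right)} - \frac{11553}{-23709} = \frac{25}{8} \left(- \frac{1}{3186}\right) - - \frac{3851}{7903} = - \frac{25}{25488} + \frac{3851}{7903} = \frac{97956713}{201431664} \approx 0.4863$)
$c = 684$ ($c = \left(-19\right) \left(-6\right) \left(8 + \frac{6}{-3}\right) = 114 \left(8 + 6 \left(- \frac{1}{3}\right)\right) = 114 \left(8 - 2\right) = 114 \cdot 6 = 684$)
$K + \frac{1}{c} = \frac{97956713}{201431664} + \frac{1}{684} = \frac{1866772871}{3827201616}$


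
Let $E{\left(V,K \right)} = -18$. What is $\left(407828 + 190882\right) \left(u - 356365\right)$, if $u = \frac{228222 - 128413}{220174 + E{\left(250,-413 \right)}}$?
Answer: $- \frac{23486133952730505}{110078} \approx -2.1336 \cdot 10^{11}$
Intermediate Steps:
$u = \frac{99809}{220156}$ ($u = \frac{228222 - 128413}{220174 - 18} = \frac{99809}{220156} \approx 0.45336$)
$\left(407828 + 190882\right) \left(u - 356365\right) = \left(407828 + 190882\right) \left(\frac{99809}{220156} - 356365\right) = 598710 \left(- \frac{78455793131}{220156}\right) = - \frac{23486133952730505}{110078}$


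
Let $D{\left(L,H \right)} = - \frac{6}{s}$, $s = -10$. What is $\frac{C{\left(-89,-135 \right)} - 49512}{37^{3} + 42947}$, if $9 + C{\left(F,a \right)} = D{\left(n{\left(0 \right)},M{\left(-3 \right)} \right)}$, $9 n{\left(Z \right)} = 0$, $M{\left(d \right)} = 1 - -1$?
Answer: $- \frac{41267}{78000} \approx -0.52906$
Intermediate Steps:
$M{\left(d \right)} = 2$ ($M{\left(d \right)} = 1 + 1 = 2$)
$n{\left(Z \right)} = 0$ ($n{\left(Z \right)} = \frac{1}{9} \cdot 0 = 0$)
$D{\left(L,H \right)} = \frac{3}{5}$ ($D{\left(L,H \right)} = - \frac{6}{-10} = \left(-6\right) \left(- \frac{1}{10}\right) = \frac{3}{5}$)
$C{\left(F,a \right)} = - \frac{42}{5}$ ($C{\left(F,a \right)} = -9 + \frac{3}{5} = - \frac{42}{5}$)
$\frac{C{\left(-89,-135 \right)} - 49512}{37^{3} + 42947} = \frac{- \frac{42}{5} - 49512}{37^{3} + 42947} = - \frac{247602}{5 \left(50653 + 42947\right)} = - \frac{247602}{5 \cdot 93600} = \left(- \frac{247602}{5}\right) \frac{1}{93600} = - \frac{41267}{78000}$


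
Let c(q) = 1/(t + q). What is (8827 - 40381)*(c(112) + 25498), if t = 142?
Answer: -102179630061/127 ≈ -8.0456e+8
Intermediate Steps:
c(q) = 1/(142 + q)
(8827 - 40381)*(c(112) + 25498) = (8827 - 40381)*(1/(142 + 112) + 25498) = -31554*(1/254 + 25498) = -31554*6476493/254 = -102179630061/127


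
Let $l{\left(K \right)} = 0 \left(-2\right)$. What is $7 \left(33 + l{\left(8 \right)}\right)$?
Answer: $231$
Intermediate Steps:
$l{\left(K \right)} = 0$
$7 \left(33 + l{\left(8 \right)}\right) = 7 \left(33 + 0\right) = 7 \cdot 33 = 231$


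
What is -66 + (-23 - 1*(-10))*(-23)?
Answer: 233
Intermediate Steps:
-66 + (-23 - 1*(-10))*(-23) = -66 + (-23 + 10)*(-23) = -66 - 13*(-23) = -66 + 299 = 233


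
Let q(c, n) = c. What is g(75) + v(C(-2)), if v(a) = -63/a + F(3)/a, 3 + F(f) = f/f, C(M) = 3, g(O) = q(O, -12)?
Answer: 160/3 ≈ 53.333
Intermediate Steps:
g(O) = O
F(f) = -2 (F(f) = -3 + f/f = -3 + 1 = -2)
v(a) = -65/a (v(a) = -63/a - 2/a = -65/a)
g(75) + v(C(-2)) = 75 - 65/3 = 160/3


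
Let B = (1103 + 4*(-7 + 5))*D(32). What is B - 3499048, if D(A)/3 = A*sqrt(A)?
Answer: -3499048 + 420480*sqrt(2) ≈ -2.9044e+6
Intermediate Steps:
D(A) = 3*A**(3/2) (D(A) = 3*(A*sqrt(A)) = 3*A**(3/2))
B = 420480*sqrt(2) (B = (1103 + 4*(-7 + 5))*(3*32**(3/2)) = (1103 + 4*(-2))*(3*(128*sqrt(2))) = (1103 - 8)*(384*sqrt(2)) = 1095*(384*sqrt(2)) = 420480*sqrt(2) ≈ 5.9465e+5)
B - 3499048 = 420480*sqrt(2) - 3499048 = -3499048 + 420480*sqrt(2)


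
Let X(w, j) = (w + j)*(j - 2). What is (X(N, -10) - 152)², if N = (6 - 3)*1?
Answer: 4624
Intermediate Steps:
N = 3 (N = 3*1 = 3)
X(w, j) = (-2 + j)*(j + w) (X(w, j) = (j + w)*(-2 + j) = (-2 + j)*(j + w))
(X(N, -10) - 152)² = (((-10)² - 2*(-10) - 2*3 - 10*3) - 152)² = ((100 + 20 - 6 - 30) - 152)² = (84 - 152)² = (-68)² = 4624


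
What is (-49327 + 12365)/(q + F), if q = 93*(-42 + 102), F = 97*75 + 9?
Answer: -18481/6432 ≈ -2.8733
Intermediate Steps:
F = 7284 (F = 7275 + 9 = 7284)
q = 5580 (q = 93*60 = 5580)
(-49327 + 12365)/(q + F) = (-49327 + 12365)/(5580 + 7284) = -36962/12864 = -36962*1/12864 = -18481/6432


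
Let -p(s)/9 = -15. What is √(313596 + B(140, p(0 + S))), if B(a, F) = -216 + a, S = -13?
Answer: 4*√19595 ≈ 559.93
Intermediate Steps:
p(s) = 135 (p(s) = -9*(-15) = 135)
√(313596 + B(140, p(0 + S))) = √(313596 + (-216 + 140)) = √(313596 - 76) = √313520 = 4*√19595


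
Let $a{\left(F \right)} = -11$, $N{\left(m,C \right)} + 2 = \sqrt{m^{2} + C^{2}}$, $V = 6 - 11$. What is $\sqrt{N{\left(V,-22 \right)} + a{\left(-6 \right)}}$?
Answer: $\sqrt{-13 + \sqrt{509}} \approx 3.0921$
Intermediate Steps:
$V = -5$ ($V = 6 - 11 = -5$)
$N{\left(m,C \right)} = -2 + \sqrt{C^{2} + m^{2}}$ ($N{\left(m,C \right)} = -2 + \sqrt{m^{2} + C^{2}} = -2 + \sqrt{C^{2} + m^{2}}$)
$\sqrt{N{\left(V,-22 \right)} + a{\left(-6 \right)}} = \sqrt{\left(-2 + \sqrt{\left(-22\right)^{2} + \left(-5\right)^{2}}\right) - 11} = \sqrt{\left(-2 + \sqrt{484 + 25}\right) - 11} = \sqrt{\left(-2 + \sqrt{509}\right) - 11} = \sqrt{-13 + \sqrt{509}}$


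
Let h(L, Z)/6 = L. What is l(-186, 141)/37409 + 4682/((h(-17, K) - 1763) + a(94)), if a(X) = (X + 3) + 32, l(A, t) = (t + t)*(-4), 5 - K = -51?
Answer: -88553573/32471012 ≈ -2.7272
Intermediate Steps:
K = 56 (K = 5 - 1*(-51) = 5 + 51 = 56)
l(A, t) = -8*t (l(A, t) = (2*t)*(-4) = -8*t)
h(L, Z) = 6*L
a(X) = 35 + X (a(X) = (3 + X) + 32 = 35 + X)
l(-186, 141)/37409 + 4682/((h(-17, K) - 1763) + a(94)) = -8*141/37409 + 4682/((6*(-17) - 1763) + (35 + 94)) = -1128*1/37409 + 4682/((-102 - 1763) + 129) = -1128/37409 + 4682/(-1865 + 129) = -1128/37409 + 4682/(-1736) = -1128/37409 + 4682*(-1/1736) = -1128/37409 - 2341/868 = -88553573/32471012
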